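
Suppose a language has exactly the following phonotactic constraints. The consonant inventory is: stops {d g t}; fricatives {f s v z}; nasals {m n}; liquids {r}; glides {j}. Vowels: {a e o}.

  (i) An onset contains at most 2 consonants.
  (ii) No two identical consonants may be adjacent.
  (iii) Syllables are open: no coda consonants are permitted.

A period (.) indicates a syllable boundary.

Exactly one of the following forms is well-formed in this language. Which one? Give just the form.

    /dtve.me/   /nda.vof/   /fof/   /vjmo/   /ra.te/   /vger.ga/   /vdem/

/ra.te/

/dtve.me/ — violates constraint (i): syllable 1 onset /dtv/ has 3 consonants (> 2) → ill-formed
/nda.vof/ — violates constraint (iii): syllable 2 coda /f/ has 1 consonant (> 0) → ill-formed
/fof/ — violates constraint (iii): syllable 1 coda /f/ has 1 consonant (> 0) → ill-formed
/vjmo/ — violates constraint (i): syllable 1 onset /vjm/ has 3 consonants (> 2) → ill-formed
/ra.te/ — σ1 onset /r/, coda /∅/ ok; σ2 onset /t/, coda /∅/ ok → well-formed
/vger.ga/ — violates constraint (iii): syllable 1 coda /r/ has 1 consonant (> 0) → ill-formed
/vdem/ — violates constraint (iii): syllable 1 coda /m/ has 1 consonant (> 0) → ill-formed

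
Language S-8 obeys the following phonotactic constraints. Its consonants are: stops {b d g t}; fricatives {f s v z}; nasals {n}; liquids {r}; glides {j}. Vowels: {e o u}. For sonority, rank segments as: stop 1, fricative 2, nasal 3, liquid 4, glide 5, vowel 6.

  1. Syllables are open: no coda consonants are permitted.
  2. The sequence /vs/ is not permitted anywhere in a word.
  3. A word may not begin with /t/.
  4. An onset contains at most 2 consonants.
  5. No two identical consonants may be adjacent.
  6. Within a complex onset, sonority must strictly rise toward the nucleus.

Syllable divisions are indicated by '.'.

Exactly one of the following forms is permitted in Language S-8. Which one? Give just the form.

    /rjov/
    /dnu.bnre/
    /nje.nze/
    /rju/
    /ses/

/rjov/ — violates constraint 1: syllable 1 coda /v/ has 1 consonant (> 0) → not permitted
/dnu.bnre/ — violates constraint 4: syllable 2 onset /bnr/ has 3 consonants (> 2) → not permitted
/nje.nze/ — violates constraint 6: syllable 2 onset /nz/: /n/ (nasal, 3) → /z/ (fricative, 2) does not rise → not permitted
/rju/ — σ1 onset /rj/ (4→5 rises), coda /∅/ ok → permitted
/ses/ — violates constraint 1: syllable 1 coda /s/ has 1 consonant (> 0) → not permitted

/rju/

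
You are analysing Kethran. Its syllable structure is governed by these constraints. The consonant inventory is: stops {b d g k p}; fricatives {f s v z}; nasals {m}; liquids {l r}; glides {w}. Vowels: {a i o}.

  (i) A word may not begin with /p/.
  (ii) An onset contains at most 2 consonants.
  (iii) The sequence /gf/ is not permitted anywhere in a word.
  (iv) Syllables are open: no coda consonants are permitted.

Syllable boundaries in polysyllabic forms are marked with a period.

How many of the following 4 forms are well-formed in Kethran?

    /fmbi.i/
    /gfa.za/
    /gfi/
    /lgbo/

/fmbi.i/ — violates constraint (ii): syllable 1 onset /fmb/ has 3 consonants (> 2) → ill-formed
/gfa.za/ — violates constraint (iii): contains banned sequence /gf/ → ill-formed
/gfi/ — violates constraint (iii): contains banned sequence /gf/ → ill-formed
/lgbo/ — violates constraint (ii): syllable 1 onset /lgb/ has 3 consonants (> 2) → ill-formed
No form is well-formed → 0.

0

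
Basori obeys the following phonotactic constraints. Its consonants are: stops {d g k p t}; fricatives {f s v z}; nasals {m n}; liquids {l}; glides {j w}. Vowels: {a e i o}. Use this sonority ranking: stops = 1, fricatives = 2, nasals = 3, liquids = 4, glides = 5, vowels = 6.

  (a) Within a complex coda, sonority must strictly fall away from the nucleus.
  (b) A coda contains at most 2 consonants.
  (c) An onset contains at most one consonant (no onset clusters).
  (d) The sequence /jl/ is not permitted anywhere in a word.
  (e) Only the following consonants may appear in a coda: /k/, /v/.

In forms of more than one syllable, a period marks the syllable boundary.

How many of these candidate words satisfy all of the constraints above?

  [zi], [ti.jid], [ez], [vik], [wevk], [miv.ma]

[zi] — σ1 onset /z/, coda /∅/ ok → licit
[ti.jid] — violates constraint (e): syllable 2 coda contains /d/, which is not a licensed coda consonant → illicit
[ez] — violates constraint (e): syllable 1 coda contains /z/, which is not a licensed coda consonant → illicit
[vik] — σ1 onset /v/, coda /k/ ok → licit
[wevk] — σ1 onset /w/, coda /vk/ (2→1 falls) ok → licit
[miv.ma] — σ1 onset /m/, coda /v/ ok; σ2 onset /m/, coda /∅/ ok → licit
Licit: [zi], [vik], [wevk], [miv.ma] → 4.

4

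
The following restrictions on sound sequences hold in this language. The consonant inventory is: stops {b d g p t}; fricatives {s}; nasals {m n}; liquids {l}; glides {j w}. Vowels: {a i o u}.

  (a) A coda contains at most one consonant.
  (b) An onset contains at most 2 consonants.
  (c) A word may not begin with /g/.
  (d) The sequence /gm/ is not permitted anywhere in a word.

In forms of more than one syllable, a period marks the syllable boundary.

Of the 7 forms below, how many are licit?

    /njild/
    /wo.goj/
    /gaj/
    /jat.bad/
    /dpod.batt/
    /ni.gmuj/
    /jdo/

/njild/ — violates constraint (a): syllable 1 coda /ld/ has 2 consonants (> 1) → illicit
/wo.goj/ — σ1 onset /w/, coda /∅/ ok; σ2 onset /g/, coda /j/ ok → licit
/gaj/ — violates constraint (c): word begins with /g/ → illicit
/jat.bad/ — σ1 onset /j/, coda /t/ ok; σ2 onset /b/, coda /d/ ok → licit
/dpod.batt/ — violates constraint (a): syllable 2 coda /tt/ has 2 consonants (> 1) → illicit
/ni.gmuj/ — violates constraint (d): contains banned sequence /gm/ → illicit
/jdo/ — σ1 onset /jd/ (2C), coda /∅/ ok → licit
Licit: /wo.goj/, /jat.bad/, /jdo/ → 3.

3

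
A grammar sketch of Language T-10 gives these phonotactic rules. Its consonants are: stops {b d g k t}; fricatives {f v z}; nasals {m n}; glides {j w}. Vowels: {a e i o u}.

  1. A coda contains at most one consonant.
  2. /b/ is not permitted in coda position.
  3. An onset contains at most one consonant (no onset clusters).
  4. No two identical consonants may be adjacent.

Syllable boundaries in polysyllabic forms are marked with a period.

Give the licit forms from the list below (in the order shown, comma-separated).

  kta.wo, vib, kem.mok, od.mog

od.mog

kta.wo — violates constraint 3: syllable 1 onset /kt/ has 2 consonants (> 1) → illicit
vib — violates constraint 2: syllable 1 coda contains /b/ → illicit
kem.mok — violates constraint 4: adjacent identical consonants /mm/ → illicit
od.mog — σ1 onset /∅/, coda /d/ ok; σ2 onset /m/, coda /g/ ok → licit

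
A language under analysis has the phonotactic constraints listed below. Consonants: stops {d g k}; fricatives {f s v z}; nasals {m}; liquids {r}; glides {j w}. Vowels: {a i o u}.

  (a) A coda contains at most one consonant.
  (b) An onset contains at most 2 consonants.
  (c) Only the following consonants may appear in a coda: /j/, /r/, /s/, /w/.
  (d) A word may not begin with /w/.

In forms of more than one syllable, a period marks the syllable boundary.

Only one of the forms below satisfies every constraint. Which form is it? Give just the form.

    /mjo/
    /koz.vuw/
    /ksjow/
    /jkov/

/mjo/

/mjo/ — σ1 onset /mj/ (2C), coda /∅/ ok → licit
/koz.vuw/ — violates constraint (c): syllable 1 coda contains /z/, which is not a licensed coda consonant → illicit
/ksjow/ — violates constraint (b): syllable 1 onset /ksj/ has 3 consonants (> 2) → illicit
/jkov/ — violates constraint (c): syllable 1 coda contains /v/, which is not a licensed coda consonant → illicit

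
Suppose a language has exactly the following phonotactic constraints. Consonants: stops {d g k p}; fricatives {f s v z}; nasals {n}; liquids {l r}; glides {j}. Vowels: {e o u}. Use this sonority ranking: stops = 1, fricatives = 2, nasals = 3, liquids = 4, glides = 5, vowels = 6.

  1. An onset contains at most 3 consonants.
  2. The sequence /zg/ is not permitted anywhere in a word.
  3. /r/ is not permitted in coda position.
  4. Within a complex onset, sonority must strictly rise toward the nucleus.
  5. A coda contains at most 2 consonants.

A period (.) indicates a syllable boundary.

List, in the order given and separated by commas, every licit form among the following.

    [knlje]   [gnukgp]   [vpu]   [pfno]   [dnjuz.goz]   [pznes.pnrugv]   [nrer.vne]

[knlje] — violates constraint 1: syllable 1 onset /knlj/ has 4 consonants (> 3) → illicit
[gnukgp] — violates constraint 5: syllable 1 coda /kgp/ has 3 consonants (> 2) → illicit
[vpu] — violates constraint 4: syllable 1 onset /vp/: /v/ (fricative, 2) → /p/ (stop, 1) does not rise → illicit
[pfno] — σ1 onset /pfn/ (1→2→3 rises), coda /∅/ ok → licit
[dnjuz.goz] — violates constraint 2: contains banned sequence /zg/ → illicit
[pznes.pnrugv] — σ1 onset /pzn/ (1→2→3 rises), coda /s/ ok; σ2 onset /pnr/ (1→3→4 rises), coda /gv/ (2C) ok → licit
[nrer.vne] — violates constraint 3: syllable 1 coda contains /r/ → illicit

[pfno], [pznes.pnrugv]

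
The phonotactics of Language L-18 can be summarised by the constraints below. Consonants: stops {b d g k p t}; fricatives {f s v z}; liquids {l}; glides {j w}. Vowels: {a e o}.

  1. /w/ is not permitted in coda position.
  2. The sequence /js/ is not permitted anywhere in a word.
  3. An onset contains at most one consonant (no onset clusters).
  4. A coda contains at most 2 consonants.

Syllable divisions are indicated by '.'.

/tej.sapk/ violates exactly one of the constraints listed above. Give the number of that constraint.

2

/tej.sapk/: contains banned sequence /js/.
This is a violation of constraint 2: "The sequence /js/ is not permitted anywhere in a word."
The remaining constraints (1, 3, 4) are satisfied.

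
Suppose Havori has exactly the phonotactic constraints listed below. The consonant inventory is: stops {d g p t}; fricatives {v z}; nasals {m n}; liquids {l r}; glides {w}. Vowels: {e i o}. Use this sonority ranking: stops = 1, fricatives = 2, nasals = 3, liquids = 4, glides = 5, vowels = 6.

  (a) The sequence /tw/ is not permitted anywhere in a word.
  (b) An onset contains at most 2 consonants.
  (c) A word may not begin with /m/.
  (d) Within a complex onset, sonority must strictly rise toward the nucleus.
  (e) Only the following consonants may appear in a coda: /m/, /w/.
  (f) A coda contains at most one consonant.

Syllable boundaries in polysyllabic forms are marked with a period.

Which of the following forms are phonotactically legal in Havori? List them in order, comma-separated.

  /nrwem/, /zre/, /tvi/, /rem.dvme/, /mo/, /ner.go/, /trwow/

/zre/, /tvi/

/nrwem/ — violates constraint (b): syllable 1 onset /nrw/ has 3 consonants (> 2) → phonotactically illegal
/zre/ — σ1 onset /zr/ (2→4 rises), coda /∅/ ok → phonotactically legal
/tvi/ — σ1 onset /tv/ (1→2 rises), coda /∅/ ok → phonotactically legal
/rem.dvme/ — violates constraint (b): syllable 2 onset /dvm/ has 3 consonants (> 2) → phonotactically illegal
/mo/ — violates constraint (c): word begins with /m/ → phonotactically illegal
/ner.go/ — violates constraint (e): syllable 1 coda contains /r/, which is not a licensed coda consonant → phonotactically illegal
/trwow/ — violates constraint (b): syllable 1 onset /trw/ has 3 consonants (> 2) → phonotactically illegal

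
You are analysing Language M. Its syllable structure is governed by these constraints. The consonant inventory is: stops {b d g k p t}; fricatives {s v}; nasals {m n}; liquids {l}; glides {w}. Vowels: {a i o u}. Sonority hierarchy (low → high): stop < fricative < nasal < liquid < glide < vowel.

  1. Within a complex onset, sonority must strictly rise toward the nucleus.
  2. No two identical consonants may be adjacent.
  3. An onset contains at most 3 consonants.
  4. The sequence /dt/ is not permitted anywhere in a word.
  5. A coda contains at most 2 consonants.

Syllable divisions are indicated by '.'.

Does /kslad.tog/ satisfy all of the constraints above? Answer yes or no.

no

/kslad.tog/ — violates constraint 4: contains banned sequence /dt/ → ill-formed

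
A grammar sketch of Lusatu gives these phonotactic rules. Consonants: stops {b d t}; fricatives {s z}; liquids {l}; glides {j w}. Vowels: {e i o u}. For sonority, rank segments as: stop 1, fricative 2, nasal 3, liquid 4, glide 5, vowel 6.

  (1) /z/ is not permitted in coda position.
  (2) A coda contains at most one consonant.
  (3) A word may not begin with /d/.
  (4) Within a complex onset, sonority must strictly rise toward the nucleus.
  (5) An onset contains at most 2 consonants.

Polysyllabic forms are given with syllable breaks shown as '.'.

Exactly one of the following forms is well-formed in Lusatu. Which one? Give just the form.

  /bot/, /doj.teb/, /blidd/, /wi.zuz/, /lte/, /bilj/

/bot/

/bot/ — σ1 onset /b/, coda /t/ ok → well-formed
/doj.teb/ — violates constraint 3: word begins with /d/ → ill-formed
/blidd/ — violates constraint 2: syllable 1 coda /dd/ has 2 consonants (> 1) → ill-formed
/wi.zuz/ — violates constraint 1: syllable 2 coda contains /z/ → ill-formed
/lte/ — violates constraint 4: syllable 1 onset /lt/: /l/ (liquid, 4) → /t/ (stop, 1) does not rise → ill-formed
/bilj/ — violates constraint 2: syllable 1 coda /lj/ has 2 consonants (> 1) → ill-formed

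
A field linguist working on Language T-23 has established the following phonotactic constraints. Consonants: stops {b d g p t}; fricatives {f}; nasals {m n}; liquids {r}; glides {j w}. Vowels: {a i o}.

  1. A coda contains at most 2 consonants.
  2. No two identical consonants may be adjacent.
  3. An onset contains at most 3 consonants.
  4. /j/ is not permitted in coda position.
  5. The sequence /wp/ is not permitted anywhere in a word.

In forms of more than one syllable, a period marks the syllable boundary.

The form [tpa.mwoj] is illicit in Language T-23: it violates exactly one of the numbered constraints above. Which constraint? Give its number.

[tpa.mwoj]: syllable 2 coda contains /j/.
This is a violation of constraint 4: "/j/ is not permitted in coda position."
The remaining constraints (1, 2, 3, 5) are satisfied.

4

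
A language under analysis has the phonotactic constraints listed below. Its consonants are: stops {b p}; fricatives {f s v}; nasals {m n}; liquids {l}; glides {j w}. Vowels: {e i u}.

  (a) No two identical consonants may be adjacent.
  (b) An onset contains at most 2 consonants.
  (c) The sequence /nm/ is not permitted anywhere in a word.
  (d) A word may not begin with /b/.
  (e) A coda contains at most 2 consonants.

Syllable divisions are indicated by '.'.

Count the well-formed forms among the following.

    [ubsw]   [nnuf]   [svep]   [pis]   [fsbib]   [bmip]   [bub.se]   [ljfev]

[ubsw] — violates constraint (e): syllable 1 coda /bsw/ has 3 consonants (> 2) → ill-formed
[nnuf] — violates constraint (a): adjacent identical consonants /nn/ → ill-formed
[svep] — σ1 onset /sv/ (2C), coda /p/ ok → well-formed
[pis] — σ1 onset /p/, coda /s/ ok → well-formed
[fsbib] — violates constraint (b): syllable 1 onset /fsb/ has 3 consonants (> 2) → ill-formed
[bmip] — violates constraint (d): word begins with /b/ → ill-formed
[bub.se] — violates constraint (d): word begins with /b/ → ill-formed
[ljfev] — violates constraint (b): syllable 1 onset /ljf/ has 3 consonants (> 2) → ill-formed
Well-formed: [svep], [pis] → 2.

2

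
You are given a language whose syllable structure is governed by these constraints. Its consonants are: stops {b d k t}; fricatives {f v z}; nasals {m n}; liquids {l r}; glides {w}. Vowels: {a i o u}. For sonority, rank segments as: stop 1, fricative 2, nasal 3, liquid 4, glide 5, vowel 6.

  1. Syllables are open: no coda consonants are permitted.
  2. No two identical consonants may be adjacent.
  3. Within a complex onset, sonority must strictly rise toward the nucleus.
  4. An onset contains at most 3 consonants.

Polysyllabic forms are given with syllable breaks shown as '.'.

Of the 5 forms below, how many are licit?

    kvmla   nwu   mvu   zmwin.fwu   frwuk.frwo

1

kvmla — violates constraint 4: syllable 1 onset /kvml/ has 4 consonants (> 3) → illicit
nwu — σ1 onset /nw/ (3→5 rises), coda /∅/ ok → licit
mvu — violates constraint 3: syllable 1 onset /mv/: /m/ (nasal, 3) → /v/ (fricative, 2) does not rise → illicit
zmwin.fwu — violates constraint 1: syllable 1 coda /n/ has 1 consonant (> 0) → illicit
frwuk.frwo — violates constraint 1: syllable 1 coda /k/ has 1 consonant (> 0) → illicit
Licit: nwu → 1.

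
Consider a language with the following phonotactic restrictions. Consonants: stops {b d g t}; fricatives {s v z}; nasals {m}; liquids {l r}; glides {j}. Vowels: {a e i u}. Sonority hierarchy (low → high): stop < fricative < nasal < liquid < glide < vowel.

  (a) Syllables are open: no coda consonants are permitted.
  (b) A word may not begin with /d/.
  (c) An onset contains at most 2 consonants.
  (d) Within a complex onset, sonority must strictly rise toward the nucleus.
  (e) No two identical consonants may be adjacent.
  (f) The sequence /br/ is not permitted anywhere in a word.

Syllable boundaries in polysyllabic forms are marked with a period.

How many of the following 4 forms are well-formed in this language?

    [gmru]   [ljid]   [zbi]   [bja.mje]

[gmru] — violates constraint (c): syllable 1 onset /gmr/ has 3 consonants (> 2) → ill-formed
[ljid] — violates constraint (a): syllable 1 coda /d/ has 1 consonant (> 0) → ill-formed
[zbi] — violates constraint (d): syllable 1 onset /zb/: /z/ (fricative, 2) → /b/ (stop, 1) does not rise → ill-formed
[bja.mje] — σ1 onset /bj/ (1→5 rises), coda /∅/ ok; σ2 onset /mj/ (3→5 rises), coda /∅/ ok → well-formed
Well-formed: [bja.mje] → 1.

1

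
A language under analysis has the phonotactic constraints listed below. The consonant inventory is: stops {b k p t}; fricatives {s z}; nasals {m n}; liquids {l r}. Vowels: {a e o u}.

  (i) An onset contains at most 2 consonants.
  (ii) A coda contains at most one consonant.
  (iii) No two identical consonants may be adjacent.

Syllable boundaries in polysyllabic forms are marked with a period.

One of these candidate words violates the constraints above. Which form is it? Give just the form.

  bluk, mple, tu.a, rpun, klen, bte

bluk — σ1 onset /bl/ (2C), coda /k/ ok → licit
mple — violates constraint (i): syllable 1 onset /mpl/ has 3 consonants (> 2) → illicit
tu.a — σ1 onset /t/, coda /∅/ ok; σ2 onset /∅/, coda /∅/ ok → licit
rpun — σ1 onset /rp/ (2C), coda /n/ ok → licit
klen — σ1 onset /kl/ (2C), coda /n/ ok → licit
bte — σ1 onset /bt/ (2C), coda /∅/ ok → licit

mple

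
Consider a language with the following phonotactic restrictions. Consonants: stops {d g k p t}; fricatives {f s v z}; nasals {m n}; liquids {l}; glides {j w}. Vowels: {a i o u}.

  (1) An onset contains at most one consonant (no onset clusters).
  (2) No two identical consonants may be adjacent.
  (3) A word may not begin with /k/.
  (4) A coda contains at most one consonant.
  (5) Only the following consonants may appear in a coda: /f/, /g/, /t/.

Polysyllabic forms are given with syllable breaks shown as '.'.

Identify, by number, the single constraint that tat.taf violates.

2

tat.taf: adjacent identical consonants /tt/.
This is a violation of constraint 2: "No two identical consonants may be adjacent."
The remaining constraints (1, 3, 4, 5) are satisfied.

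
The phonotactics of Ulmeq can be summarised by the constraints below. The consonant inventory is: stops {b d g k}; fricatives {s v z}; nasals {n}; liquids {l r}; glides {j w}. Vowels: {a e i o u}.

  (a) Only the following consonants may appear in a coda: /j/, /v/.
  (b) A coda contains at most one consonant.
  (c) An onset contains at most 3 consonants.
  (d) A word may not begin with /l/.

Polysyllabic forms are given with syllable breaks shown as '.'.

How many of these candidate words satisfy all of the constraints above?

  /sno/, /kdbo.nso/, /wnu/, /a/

4

/sno/ — σ1 onset /sn/ (2C), coda /∅/ ok → phonotactically legal
/kdbo.nso/ — σ1 onset /kdb/ (3C), coda /∅/ ok; σ2 onset /ns/ (2C), coda /∅/ ok → phonotactically legal
/wnu/ — σ1 onset /wn/ (2C), coda /∅/ ok → phonotactically legal
/a/ — σ1 onset /∅/, coda /∅/ ok → phonotactically legal
Phonotactically legal: /sno/, /kdbo.nso/, /wnu/, /a/ → 4.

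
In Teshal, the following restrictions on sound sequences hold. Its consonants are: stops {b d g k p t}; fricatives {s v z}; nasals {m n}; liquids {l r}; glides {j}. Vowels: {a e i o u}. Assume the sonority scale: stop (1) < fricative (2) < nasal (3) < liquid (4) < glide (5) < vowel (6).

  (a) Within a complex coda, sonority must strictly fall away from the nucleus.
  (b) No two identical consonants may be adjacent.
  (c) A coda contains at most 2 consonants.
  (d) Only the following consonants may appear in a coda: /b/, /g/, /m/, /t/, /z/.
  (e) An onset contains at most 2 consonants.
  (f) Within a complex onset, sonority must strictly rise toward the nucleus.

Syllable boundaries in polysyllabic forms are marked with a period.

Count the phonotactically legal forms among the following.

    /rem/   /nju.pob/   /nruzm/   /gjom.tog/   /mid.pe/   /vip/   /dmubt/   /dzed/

3

/rem/ — σ1 onset /r/, coda /m/ ok → phonotactically legal
/nju.pob/ — σ1 onset /nj/ (3→5 rises), coda /∅/ ok; σ2 onset /p/, coda /b/ ok → phonotactically legal
/nruzm/ — violates constraint (a): syllable 1 coda /zm/: /z/ (fricative, 2) → /m/ (nasal, 3) does not fall → phonotactically illegal
/gjom.tog/ — σ1 onset /gj/ (1→5 rises), coda /m/ ok; σ2 onset /t/, coda /g/ ok → phonotactically legal
/mid.pe/ — violates constraint (d): syllable 1 coda contains /d/, which is not a licensed coda consonant → phonotactically illegal
/vip/ — violates constraint (d): syllable 1 coda contains /p/, which is not a licensed coda consonant → phonotactically illegal
/dmubt/ — violates constraint (a): syllable 1 coda /bt/: /b/ (stop, 1) → /t/ (stop, 1) does not fall → phonotactically illegal
/dzed/ — violates constraint (d): syllable 1 coda contains /d/, which is not a licensed coda consonant → phonotactically illegal
Phonotactically legal: /rem/, /nju.pob/, /gjom.tog/ → 3.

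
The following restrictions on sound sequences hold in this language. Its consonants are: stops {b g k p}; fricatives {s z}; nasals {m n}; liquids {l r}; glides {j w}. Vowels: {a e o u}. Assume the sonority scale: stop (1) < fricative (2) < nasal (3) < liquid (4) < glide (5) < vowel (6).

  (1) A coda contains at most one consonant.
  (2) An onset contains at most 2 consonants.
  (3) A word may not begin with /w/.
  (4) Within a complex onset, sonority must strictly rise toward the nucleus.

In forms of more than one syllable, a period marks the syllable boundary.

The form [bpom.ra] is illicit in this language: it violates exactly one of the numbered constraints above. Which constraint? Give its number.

[bpom.ra]: syllable 1 onset /bp/: /b/ (stop, 1) → /p/ (stop, 1) does not rise.
This is a violation of constraint 4: "Within a complex onset, sonority must strictly rise toward the nucleus."
The remaining constraints (1, 2, 3) are satisfied.

4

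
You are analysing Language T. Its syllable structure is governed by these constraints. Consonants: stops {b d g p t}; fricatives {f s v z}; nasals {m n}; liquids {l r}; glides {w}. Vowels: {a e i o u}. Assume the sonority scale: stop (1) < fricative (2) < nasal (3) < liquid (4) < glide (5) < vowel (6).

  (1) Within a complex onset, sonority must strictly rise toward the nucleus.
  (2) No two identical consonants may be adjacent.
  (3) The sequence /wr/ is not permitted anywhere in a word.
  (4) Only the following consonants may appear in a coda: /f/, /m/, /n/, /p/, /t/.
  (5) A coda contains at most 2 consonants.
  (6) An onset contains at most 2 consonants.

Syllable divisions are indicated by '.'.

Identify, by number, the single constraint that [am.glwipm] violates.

[am.glwipm]: syllable 2 onset /glw/ has 3 consonants (> 2).
This is a violation of constraint 6: "An onset contains at most 2 consonants."
The remaining constraints (1, 2, 3, 4, 5) are satisfied.

6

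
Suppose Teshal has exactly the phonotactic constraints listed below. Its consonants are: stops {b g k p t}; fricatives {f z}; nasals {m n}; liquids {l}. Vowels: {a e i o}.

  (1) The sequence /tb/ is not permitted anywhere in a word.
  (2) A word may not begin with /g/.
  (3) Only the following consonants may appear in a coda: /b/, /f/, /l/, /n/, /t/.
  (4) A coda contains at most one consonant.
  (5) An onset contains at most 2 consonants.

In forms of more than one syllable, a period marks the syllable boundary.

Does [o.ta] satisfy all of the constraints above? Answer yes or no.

yes

[o.ta] — σ1 onset /∅/, coda /∅/ ok; σ2 onset /t/, coda /∅/ ok → licit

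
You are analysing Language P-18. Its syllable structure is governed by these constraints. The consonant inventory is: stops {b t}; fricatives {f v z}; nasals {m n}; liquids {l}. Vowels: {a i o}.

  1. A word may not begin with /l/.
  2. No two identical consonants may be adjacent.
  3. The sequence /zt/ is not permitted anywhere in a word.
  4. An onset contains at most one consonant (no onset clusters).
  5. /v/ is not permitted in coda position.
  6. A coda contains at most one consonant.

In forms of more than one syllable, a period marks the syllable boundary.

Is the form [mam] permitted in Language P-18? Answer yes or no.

[mam] — σ1 onset /m/, coda /m/ ok → permitted

yes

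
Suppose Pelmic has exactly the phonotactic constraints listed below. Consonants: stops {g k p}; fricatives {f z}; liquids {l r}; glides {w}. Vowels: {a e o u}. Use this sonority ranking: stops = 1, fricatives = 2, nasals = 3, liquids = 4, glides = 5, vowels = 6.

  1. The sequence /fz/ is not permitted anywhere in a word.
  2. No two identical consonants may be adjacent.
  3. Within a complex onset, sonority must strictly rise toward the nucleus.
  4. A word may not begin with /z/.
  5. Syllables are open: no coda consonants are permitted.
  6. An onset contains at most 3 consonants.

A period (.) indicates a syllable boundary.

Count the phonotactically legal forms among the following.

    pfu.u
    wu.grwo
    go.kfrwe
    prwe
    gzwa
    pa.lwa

pfu.u — σ1 onset /pf/ (1→2 rises), coda /∅/ ok; σ2 onset /∅/, coda /∅/ ok → phonotactically legal
wu.grwo — σ1 onset /w/, coda /∅/ ok; σ2 onset /grw/ (1→4→5 rises), coda /∅/ ok → phonotactically legal
go.kfrwe — violates constraint 6: syllable 2 onset /kfrw/ has 4 consonants (> 3) → phonotactically illegal
prwe — σ1 onset /prw/ (1→4→5 rises), coda /∅/ ok → phonotactically legal
gzwa — σ1 onset /gzw/ (1→2→5 rises), coda /∅/ ok → phonotactically legal
pa.lwa — σ1 onset /p/, coda /∅/ ok; σ2 onset /lw/ (4→5 rises), coda /∅/ ok → phonotactically legal
Phonotactically legal: pfu.u, wu.grwo, prwe, gzwa, pa.lwa → 5.

5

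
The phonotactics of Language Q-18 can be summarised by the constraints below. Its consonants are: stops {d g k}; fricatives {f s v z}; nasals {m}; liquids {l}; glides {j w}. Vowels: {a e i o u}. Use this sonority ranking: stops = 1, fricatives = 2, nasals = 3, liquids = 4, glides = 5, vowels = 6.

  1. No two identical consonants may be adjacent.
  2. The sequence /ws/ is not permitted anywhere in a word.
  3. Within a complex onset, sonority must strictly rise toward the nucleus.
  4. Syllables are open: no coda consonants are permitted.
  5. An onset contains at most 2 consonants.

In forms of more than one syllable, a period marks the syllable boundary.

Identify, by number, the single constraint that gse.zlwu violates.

5

gse.zlwu: syllable 2 onset /zlw/ has 3 consonants (> 2).
This is a violation of constraint 5: "An onset contains at most 2 consonants."
The remaining constraints (1, 2, 3, 4) are satisfied.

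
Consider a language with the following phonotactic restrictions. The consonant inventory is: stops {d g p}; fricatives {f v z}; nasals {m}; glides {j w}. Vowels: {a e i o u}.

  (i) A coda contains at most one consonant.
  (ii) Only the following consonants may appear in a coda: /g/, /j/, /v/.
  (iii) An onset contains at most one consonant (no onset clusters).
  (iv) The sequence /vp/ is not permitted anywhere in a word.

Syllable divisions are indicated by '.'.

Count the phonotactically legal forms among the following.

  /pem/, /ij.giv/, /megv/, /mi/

/pem/ — violates constraint (ii): syllable 1 coda contains /m/, which is not a licensed coda consonant → phonotactically illegal
/ij.giv/ — σ1 onset /∅/, coda /j/ ok; σ2 onset /g/, coda /v/ ok → phonotactically legal
/megv/ — violates constraint (i): syllable 1 coda /gv/ has 2 consonants (> 1) → phonotactically illegal
/mi/ — σ1 onset /m/, coda /∅/ ok → phonotactically legal
Phonotactically legal: /ij.giv/, /mi/ → 2.

2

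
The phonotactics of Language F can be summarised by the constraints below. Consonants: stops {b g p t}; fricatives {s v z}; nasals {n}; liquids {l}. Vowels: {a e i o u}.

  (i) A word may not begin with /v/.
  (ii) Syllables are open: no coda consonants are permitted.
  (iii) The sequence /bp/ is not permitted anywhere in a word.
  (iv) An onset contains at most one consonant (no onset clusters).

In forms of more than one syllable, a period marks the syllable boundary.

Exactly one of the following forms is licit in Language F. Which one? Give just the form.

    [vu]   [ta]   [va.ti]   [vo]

[vu] — violates constraint (i): word begins with /v/ → illicit
[ta] — σ1 onset /t/, coda /∅/ ok → licit
[va.ti] — violates constraint (i): word begins with /v/ → illicit
[vo] — violates constraint (i): word begins with /v/ → illicit

[ta]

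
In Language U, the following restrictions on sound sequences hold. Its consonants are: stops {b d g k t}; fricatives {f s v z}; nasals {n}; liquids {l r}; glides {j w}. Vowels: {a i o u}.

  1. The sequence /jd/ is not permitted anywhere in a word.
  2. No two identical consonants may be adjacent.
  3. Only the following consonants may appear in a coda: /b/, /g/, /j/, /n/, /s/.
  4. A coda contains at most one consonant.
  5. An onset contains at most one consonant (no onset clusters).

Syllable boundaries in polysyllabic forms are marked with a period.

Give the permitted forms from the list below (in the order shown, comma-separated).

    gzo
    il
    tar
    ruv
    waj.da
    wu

wu

gzo — violates constraint 5: syllable 1 onset /gz/ has 2 consonants (> 1) → not permitted
il — violates constraint 3: syllable 1 coda contains /l/, which is not a licensed coda consonant → not permitted
tar — violates constraint 3: syllable 1 coda contains /r/, which is not a licensed coda consonant → not permitted
ruv — violates constraint 3: syllable 1 coda contains /v/, which is not a licensed coda consonant → not permitted
waj.da — violates constraint 1: contains banned sequence /jd/ → not permitted
wu — σ1 onset /w/, coda /∅/ ok → permitted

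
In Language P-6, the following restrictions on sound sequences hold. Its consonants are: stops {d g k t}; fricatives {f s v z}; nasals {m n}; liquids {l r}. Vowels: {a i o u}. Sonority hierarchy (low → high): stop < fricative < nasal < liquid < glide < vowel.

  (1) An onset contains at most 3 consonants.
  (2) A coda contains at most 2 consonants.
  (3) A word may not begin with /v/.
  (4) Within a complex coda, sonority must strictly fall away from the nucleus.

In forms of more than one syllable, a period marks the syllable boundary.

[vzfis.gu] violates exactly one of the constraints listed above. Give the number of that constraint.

[vzfis.gu]: word begins with /v/.
This is a violation of constraint 3: "A word may not begin with /v/."
The remaining constraints (1, 2, 4) are satisfied.

3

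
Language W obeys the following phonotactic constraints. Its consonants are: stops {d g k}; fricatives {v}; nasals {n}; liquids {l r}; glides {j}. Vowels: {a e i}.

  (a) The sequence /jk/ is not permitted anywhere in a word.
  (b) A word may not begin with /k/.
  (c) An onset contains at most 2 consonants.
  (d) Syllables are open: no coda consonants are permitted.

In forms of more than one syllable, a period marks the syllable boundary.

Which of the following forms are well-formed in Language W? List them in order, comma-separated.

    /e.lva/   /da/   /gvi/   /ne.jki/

/e.lva/ — σ1 onset /∅/, coda /∅/ ok; σ2 onset /lv/ (2C), coda /∅/ ok → well-formed
/da/ — σ1 onset /d/, coda /∅/ ok → well-formed
/gvi/ — σ1 onset /gv/ (2C), coda /∅/ ok → well-formed
/ne.jki/ — violates constraint (a): contains banned sequence /jk/ → ill-formed

/e.lva/, /da/, /gvi/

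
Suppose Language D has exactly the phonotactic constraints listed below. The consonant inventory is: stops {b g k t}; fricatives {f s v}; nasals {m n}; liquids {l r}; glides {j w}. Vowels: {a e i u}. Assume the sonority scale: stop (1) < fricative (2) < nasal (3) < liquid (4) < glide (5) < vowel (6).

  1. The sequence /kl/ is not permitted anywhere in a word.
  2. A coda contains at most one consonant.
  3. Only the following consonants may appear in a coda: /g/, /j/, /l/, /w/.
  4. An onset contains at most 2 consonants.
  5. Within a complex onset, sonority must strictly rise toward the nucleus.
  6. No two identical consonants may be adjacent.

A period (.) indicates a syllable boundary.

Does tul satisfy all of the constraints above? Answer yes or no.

tul — σ1 onset /t/, coda /l/ ok → permitted

yes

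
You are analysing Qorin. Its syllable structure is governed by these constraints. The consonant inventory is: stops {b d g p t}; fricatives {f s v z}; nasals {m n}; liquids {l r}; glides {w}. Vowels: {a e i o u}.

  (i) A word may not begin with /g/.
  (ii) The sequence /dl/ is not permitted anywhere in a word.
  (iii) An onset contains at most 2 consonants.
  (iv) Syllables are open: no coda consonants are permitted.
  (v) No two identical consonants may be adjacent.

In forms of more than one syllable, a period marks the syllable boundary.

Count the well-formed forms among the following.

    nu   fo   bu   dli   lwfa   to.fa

nu — σ1 onset /n/, coda /∅/ ok → well-formed
fo — σ1 onset /f/, coda /∅/ ok → well-formed
bu — σ1 onset /b/, coda /∅/ ok → well-formed
dli — violates constraint (ii): contains banned sequence /dl/ → ill-formed
lwfa — violates constraint (iii): syllable 1 onset /lwf/ has 3 consonants (> 2) → ill-formed
to.fa — σ1 onset /t/, coda /∅/ ok; σ2 onset /f/, coda /∅/ ok → well-formed
Well-formed: nu, fo, bu, to.fa → 4.

4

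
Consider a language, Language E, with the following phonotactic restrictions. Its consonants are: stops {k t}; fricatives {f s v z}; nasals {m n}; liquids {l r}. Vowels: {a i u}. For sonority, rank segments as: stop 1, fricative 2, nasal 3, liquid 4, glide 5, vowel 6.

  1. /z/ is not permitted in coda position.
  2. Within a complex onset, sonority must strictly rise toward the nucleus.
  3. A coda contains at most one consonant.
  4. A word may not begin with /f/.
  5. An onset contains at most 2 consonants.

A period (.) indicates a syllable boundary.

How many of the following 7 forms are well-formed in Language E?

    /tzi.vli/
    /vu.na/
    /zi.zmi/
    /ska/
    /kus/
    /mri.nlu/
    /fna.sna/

5

/tzi.vli/ — σ1 onset /tz/ (1→2 rises), coda /∅/ ok; σ2 onset /vl/ (2→4 rises), coda /∅/ ok → well-formed
/vu.na/ — σ1 onset /v/, coda /∅/ ok; σ2 onset /n/, coda /∅/ ok → well-formed
/zi.zmi/ — σ1 onset /z/, coda /∅/ ok; σ2 onset /zm/ (2→3 rises), coda /∅/ ok → well-formed
/ska/ — violates constraint 2: syllable 1 onset /sk/: /s/ (fricative, 2) → /k/ (stop, 1) does not rise → ill-formed
/kus/ — σ1 onset /k/, coda /s/ ok → well-formed
/mri.nlu/ — σ1 onset /mr/ (3→4 rises), coda /∅/ ok; σ2 onset /nl/ (3→4 rises), coda /∅/ ok → well-formed
/fna.sna/ — violates constraint 4: word begins with /f/ → ill-formed
Well-formed: /tzi.vli/, /vu.na/, /zi.zmi/, /kus/, /mri.nlu/ → 5.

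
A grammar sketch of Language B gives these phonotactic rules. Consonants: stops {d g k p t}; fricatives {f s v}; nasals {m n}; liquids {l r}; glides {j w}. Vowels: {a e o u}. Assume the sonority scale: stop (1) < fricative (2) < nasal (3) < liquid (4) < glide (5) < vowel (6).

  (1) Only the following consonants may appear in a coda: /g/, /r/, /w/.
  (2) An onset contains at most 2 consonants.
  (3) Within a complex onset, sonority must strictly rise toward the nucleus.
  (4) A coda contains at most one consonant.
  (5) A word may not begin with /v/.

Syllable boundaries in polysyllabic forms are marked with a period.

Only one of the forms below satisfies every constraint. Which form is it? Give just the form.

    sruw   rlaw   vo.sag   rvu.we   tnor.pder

sruw

sruw — σ1 onset /sr/ (2→4 rises), coda /w/ ok → well-formed
rlaw — violates constraint 3: syllable 1 onset /rl/: /r/ (liquid, 4) → /l/ (liquid, 4) does not rise → ill-formed
vo.sag — violates constraint 5: word begins with /v/ → ill-formed
rvu.we — violates constraint 3: syllable 1 onset /rv/: /r/ (liquid, 4) → /v/ (fricative, 2) does not rise → ill-formed
tnor.pder — violates constraint 3: syllable 2 onset /pd/: /p/ (stop, 1) → /d/ (stop, 1) does not rise → ill-formed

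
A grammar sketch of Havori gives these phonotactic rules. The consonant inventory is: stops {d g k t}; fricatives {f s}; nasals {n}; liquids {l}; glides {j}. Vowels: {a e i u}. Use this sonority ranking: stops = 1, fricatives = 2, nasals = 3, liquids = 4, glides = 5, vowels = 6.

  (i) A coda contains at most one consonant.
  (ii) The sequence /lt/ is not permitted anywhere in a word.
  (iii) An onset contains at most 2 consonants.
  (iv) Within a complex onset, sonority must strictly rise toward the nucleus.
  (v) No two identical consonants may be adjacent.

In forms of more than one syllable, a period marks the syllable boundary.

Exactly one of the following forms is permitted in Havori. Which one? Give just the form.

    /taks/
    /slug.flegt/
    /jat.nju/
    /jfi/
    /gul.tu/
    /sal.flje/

/jat.nju/

/taks/ — violates constraint (i): syllable 1 coda /ks/ has 2 consonants (> 1) → not permitted
/slug.flegt/ — violates constraint (i): syllable 2 coda /gt/ has 2 consonants (> 1) → not permitted
/jat.nju/ — σ1 onset /j/, coda /t/ ok; σ2 onset /nj/ (3→5 rises), coda /∅/ ok → permitted
/jfi/ — violates constraint (iv): syllable 1 onset /jf/: /j/ (glide, 5) → /f/ (fricative, 2) does not rise → not permitted
/gul.tu/ — violates constraint (ii): contains banned sequence /lt/ → not permitted
/sal.flje/ — violates constraint (iii): syllable 2 onset /flj/ has 3 consonants (> 2) → not permitted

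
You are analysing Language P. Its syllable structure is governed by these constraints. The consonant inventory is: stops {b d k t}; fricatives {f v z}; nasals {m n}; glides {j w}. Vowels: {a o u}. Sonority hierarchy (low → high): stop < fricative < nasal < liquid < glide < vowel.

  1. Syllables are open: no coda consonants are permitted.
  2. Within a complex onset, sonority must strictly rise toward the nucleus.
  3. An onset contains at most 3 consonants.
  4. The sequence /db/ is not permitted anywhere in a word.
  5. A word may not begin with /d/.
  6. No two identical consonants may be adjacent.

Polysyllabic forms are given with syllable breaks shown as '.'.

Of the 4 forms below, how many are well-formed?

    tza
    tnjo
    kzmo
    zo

4

tza — σ1 onset /tz/ (1→2 rises), coda /∅/ ok → well-formed
tnjo — σ1 onset /tnj/ (1→3→5 rises), coda /∅/ ok → well-formed
kzmo — σ1 onset /kzm/ (1→2→3 rises), coda /∅/ ok → well-formed
zo — σ1 onset /z/, coda /∅/ ok → well-formed
Well-formed: tza, tnjo, kzmo, zo → 4.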